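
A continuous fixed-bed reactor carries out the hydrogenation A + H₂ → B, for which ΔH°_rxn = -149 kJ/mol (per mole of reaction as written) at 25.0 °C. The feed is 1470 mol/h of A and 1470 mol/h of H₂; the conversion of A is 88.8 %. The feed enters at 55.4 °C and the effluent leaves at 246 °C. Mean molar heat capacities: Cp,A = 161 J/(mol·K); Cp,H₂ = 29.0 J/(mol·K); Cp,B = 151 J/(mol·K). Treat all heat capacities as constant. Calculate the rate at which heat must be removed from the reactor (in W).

Q_out = 42400 W

Extent of reaction ξ = 0.888 × 1470 = 1305.4 mol/h
Reaction term: ξ·ΔH°_rxn = 1305.4 × -149 = -194500 kJ/h
Sensible, feed 55.4→25 °C: -8490.7 kJ/h
Outlet flows (mol/h): A 164.64, H₂ 164.64, B 1305.4
Sensible, products 25→246 °C: 50474 kJ/h
Q = ΔH = -152510 kJ/h = -42.365 kW
Heat removed = 42365 W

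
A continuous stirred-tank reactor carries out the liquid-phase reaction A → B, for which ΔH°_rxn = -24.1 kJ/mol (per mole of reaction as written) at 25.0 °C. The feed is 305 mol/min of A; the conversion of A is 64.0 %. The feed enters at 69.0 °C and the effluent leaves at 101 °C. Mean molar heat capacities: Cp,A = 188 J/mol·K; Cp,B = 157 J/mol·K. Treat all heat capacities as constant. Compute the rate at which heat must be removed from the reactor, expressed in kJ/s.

Extent of reaction ξ = 0.640 × 305 = 195.2 mol/min
Reaction term: ξ·ΔH°_rxn = 195.2 × -24.1 = -4704.3 kJ/min
Sensible, feed 69.0→25 °C: -2523 kJ/min
Outlet flows (mol/min): A 109.8, B 195.2
Sensible, products 25→101 °C: 3897.9 kJ/min
Q = ΔH = -3329.3 kJ/min = -55.489 kW
Heat removed = 55.489 kJ/s

Q_out = 55.5 kJ/s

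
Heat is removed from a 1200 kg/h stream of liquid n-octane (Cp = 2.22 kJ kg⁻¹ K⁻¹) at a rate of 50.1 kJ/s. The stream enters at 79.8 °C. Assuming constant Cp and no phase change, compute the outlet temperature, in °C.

T_out = 12.1 °C

Q = 50.1 kJ/s = 180360 kJ/h
ΔT = Q/(ṁ·Cp) = 180360/(1200×2.22) = 67.703 K
T_out = 79.8 − 67.703 = 12.097 °C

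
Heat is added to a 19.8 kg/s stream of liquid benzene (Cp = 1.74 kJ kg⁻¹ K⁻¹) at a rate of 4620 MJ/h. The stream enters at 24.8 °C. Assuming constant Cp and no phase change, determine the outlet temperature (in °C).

T_out = 62.0 °C

Q = 4620 MJ/h = 1283.3 kJ/s
ΔT = Q/(ṁ·Cp) = 1283.3/(19.8×1.74) = 37.25 K
T_out = 24.8 + 37.25 = 62.05 °C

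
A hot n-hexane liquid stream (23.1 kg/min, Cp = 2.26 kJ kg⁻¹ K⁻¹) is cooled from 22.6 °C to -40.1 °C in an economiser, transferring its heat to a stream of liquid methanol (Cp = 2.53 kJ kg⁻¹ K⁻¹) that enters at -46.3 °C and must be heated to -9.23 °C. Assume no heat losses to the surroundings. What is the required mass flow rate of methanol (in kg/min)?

Heat released by hot stream: Q = 23.1 × 2.26 × (22.6 − -40.1) = 3273.3 kJ/min
Energy balance on cold side (adiabatic exchanger): Q = ṁ_c·Cp_c·(T_c,out − T_c,in)
ṁ_c = 3273.3 / [2.53 × (-9.23 − -46.3)] = 34.902 kg/min

ṁ_c = 34.9 kg/min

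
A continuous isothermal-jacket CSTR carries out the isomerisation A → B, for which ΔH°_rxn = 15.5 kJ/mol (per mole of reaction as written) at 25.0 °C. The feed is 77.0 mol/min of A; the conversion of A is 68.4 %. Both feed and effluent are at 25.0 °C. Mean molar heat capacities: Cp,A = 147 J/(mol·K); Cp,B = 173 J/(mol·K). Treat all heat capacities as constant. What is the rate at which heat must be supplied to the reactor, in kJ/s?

Q_in = 13.6 kJ/s

Extent of reaction ξ = 0.684 × 77.0 = 52.668 mol/min
Reaction term: ξ·ΔH°_rxn = 52.668 × 15.5 = 816.35 kJ/min
Q = ΔH = 816.35 kJ/min = 13.606 kW
Heat supplied = 13.606 kJ/s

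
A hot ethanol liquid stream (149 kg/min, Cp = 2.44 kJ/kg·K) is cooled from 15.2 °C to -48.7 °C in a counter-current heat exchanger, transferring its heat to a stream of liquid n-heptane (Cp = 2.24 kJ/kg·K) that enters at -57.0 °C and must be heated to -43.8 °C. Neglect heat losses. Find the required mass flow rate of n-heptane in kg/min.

ṁ_c = 786 kg/min

Heat released by hot stream: Q = 149 × 2.44 × (15.2 − -48.7) = 23231 kJ/min
Energy balance on cold side (adiabatic exchanger): Q = ṁ_c·Cp_c·(T_c,out − T_c,in)
ṁ_c = 23231 / [2.24 × (-43.8 − -57.0)] = 785.7 kg/min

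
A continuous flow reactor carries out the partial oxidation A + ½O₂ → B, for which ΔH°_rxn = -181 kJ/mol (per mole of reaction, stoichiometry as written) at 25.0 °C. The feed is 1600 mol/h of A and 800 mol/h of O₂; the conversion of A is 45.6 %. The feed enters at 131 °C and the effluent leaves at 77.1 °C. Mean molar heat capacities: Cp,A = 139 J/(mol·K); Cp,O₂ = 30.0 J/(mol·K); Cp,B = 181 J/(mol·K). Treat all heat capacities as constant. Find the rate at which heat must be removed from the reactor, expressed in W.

Extent of reaction ξ = 0.456 × 1600 = 729.6 mol/h
Reaction term: ξ·ΔH°_rxn = 729.6 × -181 = -132060 kJ/h
Sensible, feed 131→25 °C: -26118 kJ/h
Outlet flows (mol/h): A 870.4, O₂ 435.2, B 729.6
Sensible, products 25→77.1 °C: 13864 kJ/h
Q = ΔH = -144310 kJ/h = -40.087 kW
Heat removed = 40087 W

Q_out = 40100 W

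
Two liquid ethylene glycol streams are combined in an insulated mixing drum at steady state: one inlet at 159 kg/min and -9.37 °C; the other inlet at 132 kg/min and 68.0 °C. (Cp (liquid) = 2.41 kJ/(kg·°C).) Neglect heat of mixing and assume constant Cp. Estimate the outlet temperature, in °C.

Adiabatic, steady state ⇒ Σ ṁᵢCp,ᵢ(T_out − Tᵢ) = 0
T_out = Σ ṁᵢCp,ᵢTᵢ / Σ ṁᵢCp,ᵢ
      = 18042 / 701.31 = 25.726 °C

T_out = 25.7 °C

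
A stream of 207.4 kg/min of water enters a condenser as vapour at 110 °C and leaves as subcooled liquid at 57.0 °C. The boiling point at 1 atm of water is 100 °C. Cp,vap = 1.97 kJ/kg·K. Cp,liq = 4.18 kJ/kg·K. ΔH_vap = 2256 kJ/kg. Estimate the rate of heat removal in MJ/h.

vapour 110→100 °C: -19.7 kJ/kg
condensation at 100 °C: -2256 kJ/kg
liquid 100→57.0 °C: -179.74 kJ/kg
Δh = -19.7 + -2256 + -179.74 = -2455.4 kJ/kg
Q = ṁ·Δh = 207.4 kg/min × -2455.4 kJ/kg = -509260 kJ/min
|Q| = 8487.6 kW = 30555 MJ/h

Q_c = 30600 MJ/h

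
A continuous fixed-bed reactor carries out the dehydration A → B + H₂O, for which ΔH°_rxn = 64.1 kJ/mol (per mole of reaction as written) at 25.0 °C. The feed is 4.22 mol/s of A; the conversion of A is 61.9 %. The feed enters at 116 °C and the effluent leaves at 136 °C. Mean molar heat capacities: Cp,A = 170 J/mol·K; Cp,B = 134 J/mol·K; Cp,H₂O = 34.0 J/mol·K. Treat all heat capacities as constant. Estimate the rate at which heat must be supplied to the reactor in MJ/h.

Extent of reaction ξ = 0.619 × 4.22 = 2.6122 mol/s
Reaction term: ξ·ΔH°_rxn = 2.6122 × 64.1 = 167.44 kJ/s
Sensible, feed 116→25 °C: -65.283 kJ/s
Outlet flows (mol/s): A 1.6078, B 2.6122, H₂O 2.6122
Sensible, products 25→136 °C: 79.051 kJ/s
Q = ΔH = 181.21 kJ/s = 181.21 kW
Heat supplied = 652.35 MJ/h

Q_in = 652 MJ/h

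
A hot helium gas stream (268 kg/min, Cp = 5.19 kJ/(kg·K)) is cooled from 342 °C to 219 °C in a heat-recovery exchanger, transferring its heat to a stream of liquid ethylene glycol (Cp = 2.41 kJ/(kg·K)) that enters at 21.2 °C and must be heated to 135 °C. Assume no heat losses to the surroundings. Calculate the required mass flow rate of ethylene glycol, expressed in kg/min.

ṁ_c = 624 kg/min

Heat released by hot stream: Q = 268 × 5.19 × (342 − 219) = 171080 kJ/min
Energy balance on cold side (adiabatic exchanger): Q = ṁ_c·Cp_c·(T_c,out − T_c,in)
ṁ_c = 171080 / [2.41 × (135 − 21.2)] = 623.8 kg/min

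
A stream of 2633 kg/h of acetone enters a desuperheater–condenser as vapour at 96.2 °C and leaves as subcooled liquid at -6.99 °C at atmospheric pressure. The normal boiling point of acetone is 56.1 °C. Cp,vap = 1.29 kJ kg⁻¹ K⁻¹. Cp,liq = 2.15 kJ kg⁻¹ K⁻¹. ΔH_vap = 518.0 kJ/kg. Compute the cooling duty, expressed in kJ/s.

Q_c = 516 kJ/s

vapour 96.2→56.1 °C: -51.729 kJ/kg
condensation at 56.1 °C: -518 kJ/kg
liquid 56.1→-6.99 °C: -135.64 kJ/kg
Δh = -51.729 + -518 + -135.64 = -705.37 kJ/kg
Q = ṁ·Δh = 2633 kg/h × -705.37 kJ/kg = -1.8572e+06 kJ/h
|Q| = 515.9 kW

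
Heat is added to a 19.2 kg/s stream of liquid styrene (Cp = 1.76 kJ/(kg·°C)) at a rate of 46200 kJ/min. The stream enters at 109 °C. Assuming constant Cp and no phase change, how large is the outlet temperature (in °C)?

T_out = 132 °C

Q = 46200 kJ/min = 770 kJ/s
ΔT = Q/(ṁ·Cp) = 770/(19.2×1.76) = 22.786 K
T_out = 109 + 22.786 = 131.79 °C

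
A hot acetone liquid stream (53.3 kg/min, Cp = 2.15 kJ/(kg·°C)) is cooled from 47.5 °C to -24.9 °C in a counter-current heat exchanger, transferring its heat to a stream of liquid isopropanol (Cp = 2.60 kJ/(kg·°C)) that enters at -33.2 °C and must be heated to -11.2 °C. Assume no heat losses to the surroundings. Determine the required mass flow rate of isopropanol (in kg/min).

ṁ_c = 145 kg/min

Heat released by hot stream: Q = 53.3 × 2.15 × (47.5 − -24.9) = 8296.7 kJ/min
Energy balance on cold side (adiabatic exchanger): Q = ṁ_c·Cp_c·(T_c,out − T_c,in)
ṁ_c = 8296.7 / [2.60 × (-11.2 − -33.2)] = 145.05 kg/min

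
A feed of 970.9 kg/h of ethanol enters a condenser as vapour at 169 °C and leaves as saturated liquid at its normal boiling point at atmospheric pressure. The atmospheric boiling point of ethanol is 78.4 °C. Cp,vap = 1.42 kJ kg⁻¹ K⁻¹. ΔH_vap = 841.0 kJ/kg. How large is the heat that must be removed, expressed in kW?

Q_c = 262 kW

vapour 169→78.4 °C: -128.65 kJ/kg
condensation at 78.4 °C: -841 kJ/kg
Δh = -128.65 + -841 = -969.65 kJ/kg
Q = ṁ·Δh = 970.9 kg/h × -969.65 kJ/kg = -941440 kJ/h
|Q| = 261.51 kW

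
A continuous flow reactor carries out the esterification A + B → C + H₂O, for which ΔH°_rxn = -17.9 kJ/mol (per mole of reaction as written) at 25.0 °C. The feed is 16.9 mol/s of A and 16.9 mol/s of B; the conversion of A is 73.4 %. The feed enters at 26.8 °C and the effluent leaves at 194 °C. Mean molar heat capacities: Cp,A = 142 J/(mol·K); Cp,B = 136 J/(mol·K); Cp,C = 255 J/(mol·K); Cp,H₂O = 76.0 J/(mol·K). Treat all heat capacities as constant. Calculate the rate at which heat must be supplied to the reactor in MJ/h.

Q_in = 2430 MJ/h

Extent of reaction ξ = 0.734 × 16.9 = 12.405 mol/s
Reaction term: ξ·ΔH°_rxn = 12.405 × -17.9 = -222.04 kJ/s
Sensible, feed 26.8→25 °C: -8.4568 kJ/s
Outlet flows (mol/s): A 4.4954, B 4.4954, C 12.405, H₂O 12.405
Sensible, products 25→194 °C: 905.1 kJ/s
Q = ΔH = 674.6 kJ/s = 674.6 kW
Heat supplied = 2428.6 MJ/h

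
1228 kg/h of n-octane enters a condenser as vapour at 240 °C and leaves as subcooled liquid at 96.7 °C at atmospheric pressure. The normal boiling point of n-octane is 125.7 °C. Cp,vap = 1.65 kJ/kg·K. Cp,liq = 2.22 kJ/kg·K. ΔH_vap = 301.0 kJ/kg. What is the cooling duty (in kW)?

Q_c = 189 kW

vapour 240→125.7 °C: -188.59 kJ/kg
condensation at 125.7 °C: -301 kJ/kg
liquid 125.7→96.7 °C: -64.38 kJ/kg
Δh = -188.59 + -301 + -64.38 = -553.98 kJ/kg
Q = ṁ·Δh = 1228 kg/h × -553.98 kJ/kg = -680280 kJ/h
|Q| = 188.97 kW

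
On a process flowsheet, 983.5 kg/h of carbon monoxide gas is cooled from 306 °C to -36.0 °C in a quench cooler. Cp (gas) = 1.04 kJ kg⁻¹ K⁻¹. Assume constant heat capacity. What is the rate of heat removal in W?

Q_c = 97200 W

Q = ṁ·Cp·ΔT = 983.5 × 1.04 × (-36.0 − 306) = -349810 kJ/h
Converting: 349810 / 3600 s = 97.17 kW
Cooling duty = 97170 W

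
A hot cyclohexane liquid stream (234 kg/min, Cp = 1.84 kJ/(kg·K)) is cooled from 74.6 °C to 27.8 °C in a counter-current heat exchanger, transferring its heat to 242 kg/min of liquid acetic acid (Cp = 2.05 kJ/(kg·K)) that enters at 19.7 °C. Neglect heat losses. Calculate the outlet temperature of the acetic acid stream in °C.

T_c,out = 60.3 °C

Heat released by hot stream: Q = 234 × 1.84 × (74.6 − 27.8) = 20150 kJ/min
Energy balance on cold side (adiabatic exchanger): Q = ṁ_c·Cp_c·(T_c,out − T_c,in)
T_c,out = 19.7 + 20150/(242 × 2.05) = 60.317 °C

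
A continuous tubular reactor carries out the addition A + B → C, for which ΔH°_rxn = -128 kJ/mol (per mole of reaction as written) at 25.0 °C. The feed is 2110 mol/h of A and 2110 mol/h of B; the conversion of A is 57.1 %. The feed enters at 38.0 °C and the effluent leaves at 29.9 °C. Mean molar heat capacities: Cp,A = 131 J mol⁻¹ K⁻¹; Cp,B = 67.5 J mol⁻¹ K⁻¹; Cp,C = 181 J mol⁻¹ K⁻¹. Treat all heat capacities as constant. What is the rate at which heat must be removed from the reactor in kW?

Q_out = 43.8 kW

Extent of reaction ξ = 0.571 × 2110 = 1204.8 mol/h
Reaction term: ξ·ΔH°_rxn = 1204.8 × -128 = -154220 kJ/h
Sensible, feed 38.0→25 °C: -5444.9 kJ/h
Outlet flows (mol/h): A 905.19, B 905.19, C 1204.8
Sensible, products 25→29.9 °C: 1949 kJ/h
Q = ΔH = -157710 kJ/h = -43.809 kW
Heat removed = 43.809 kW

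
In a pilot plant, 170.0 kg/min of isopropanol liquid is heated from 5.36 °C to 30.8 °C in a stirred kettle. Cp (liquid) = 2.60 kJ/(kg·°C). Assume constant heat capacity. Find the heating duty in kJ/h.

Q = 675000 kJ/h

Q = ṁ·Cp·ΔT = 170.0 × 2.60 × (30.8 − 5.36) = 11244 kJ/min
Converting: 11244 / 60 s = 187.41 kW
Heating duty = 674670 kJ/h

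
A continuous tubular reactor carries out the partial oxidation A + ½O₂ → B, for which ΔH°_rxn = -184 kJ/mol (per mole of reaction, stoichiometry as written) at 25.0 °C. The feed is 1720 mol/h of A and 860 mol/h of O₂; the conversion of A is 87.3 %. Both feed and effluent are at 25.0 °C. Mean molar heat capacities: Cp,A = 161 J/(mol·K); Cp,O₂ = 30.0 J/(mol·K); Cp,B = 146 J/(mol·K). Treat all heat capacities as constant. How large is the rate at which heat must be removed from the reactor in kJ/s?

Q_out = 76.7 kJ/s

Extent of reaction ξ = 0.873 × 1720 = 1501.6 mol/h
Reaction term: ξ·ΔH°_rxn = 1501.6 × -184 = -276290 kJ/h
Q = ΔH = -276290 kJ/h = -76.746 kW
Heat removed = 76.746 kJ/s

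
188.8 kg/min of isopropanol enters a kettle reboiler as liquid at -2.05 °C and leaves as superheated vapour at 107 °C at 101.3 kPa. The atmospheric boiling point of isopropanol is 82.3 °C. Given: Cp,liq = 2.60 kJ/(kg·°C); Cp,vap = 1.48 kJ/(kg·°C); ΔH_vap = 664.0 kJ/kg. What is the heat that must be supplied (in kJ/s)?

liquid -2.05→82.3 °C: 219.31 kJ/kg
vaporisation at 82.3 °C: 664 kJ/kg
vapour 82.3→107 °C: 36.556 kJ/kg
Δh = 219.31 + 664 + 36.556 = 919.87 kJ/kg
Q = ṁ·Δh = 188.8 kg/min × 919.87 kJ/kg = 173670 kJ/min
|Q| = 2894.5 kW

Q = 2890 kJ/s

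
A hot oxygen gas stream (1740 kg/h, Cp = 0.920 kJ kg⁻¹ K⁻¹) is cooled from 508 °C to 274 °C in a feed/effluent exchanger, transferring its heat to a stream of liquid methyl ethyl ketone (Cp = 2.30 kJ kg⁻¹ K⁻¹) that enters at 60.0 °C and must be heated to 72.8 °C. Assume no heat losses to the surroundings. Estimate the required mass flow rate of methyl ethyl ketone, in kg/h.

ṁ_c = 12700 kg/h

Heat released by hot stream: Q = 1740 × 0.920 × (508 − 274) = 374590 kJ/h
Energy balance on cold side (adiabatic exchanger): Q = ṁ_c·Cp_c·(T_c,out − T_c,in)
ṁ_c = 374590 / [2.30 × (72.8 − 60.0)] = 12724 kg/h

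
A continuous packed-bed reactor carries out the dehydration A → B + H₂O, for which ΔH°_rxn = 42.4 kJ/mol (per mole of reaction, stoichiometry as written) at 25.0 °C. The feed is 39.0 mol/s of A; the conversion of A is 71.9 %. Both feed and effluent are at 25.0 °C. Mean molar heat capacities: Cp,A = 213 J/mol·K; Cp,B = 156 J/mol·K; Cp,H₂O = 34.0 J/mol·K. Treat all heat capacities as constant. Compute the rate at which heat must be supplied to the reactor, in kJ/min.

Q_in = 71300 kJ/min

Extent of reaction ξ = 0.719 × 39.0 = 28.041 mol/s
Reaction term: ξ·ΔH°_rxn = 28.041 × 42.4 = 1188.9 kJ/s
Q = ΔH = 1188.9 kJ/s = 1188.9 kW
Heat supplied = 71336 kJ/min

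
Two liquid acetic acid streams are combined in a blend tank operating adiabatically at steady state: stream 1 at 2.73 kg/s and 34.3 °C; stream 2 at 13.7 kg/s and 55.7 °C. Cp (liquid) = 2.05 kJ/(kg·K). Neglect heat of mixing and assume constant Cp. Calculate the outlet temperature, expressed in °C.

T_out = 52.1 °C

Energy balance with Q = 0: Σ ṁᵢCp,ᵢ(T_out − Tᵢ) = 0
Σ ṁᵢCp,ᵢTᵢ = 2.73×2.05×34.3 + 13.7×2.05×55.7 = 1756.3
Σ ṁᵢCp,ᵢ = 2.73×2.05 + 13.7×2.05 = 33.681
T_out = 1756.3 / 33.681 = 52.144 °C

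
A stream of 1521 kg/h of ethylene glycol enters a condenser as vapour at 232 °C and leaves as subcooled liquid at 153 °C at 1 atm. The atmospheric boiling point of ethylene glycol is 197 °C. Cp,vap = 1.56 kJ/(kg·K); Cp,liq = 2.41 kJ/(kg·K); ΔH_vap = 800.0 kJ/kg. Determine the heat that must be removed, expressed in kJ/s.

vapour 232→197 °C: -54.6 kJ/kg
condensation at 197 °C: -800 kJ/kg
liquid 197→153 °C: -106.04 kJ/kg
Δh = -54.6 + -800 + -106.04 = -960.64 kJ/kg
Q = ṁ·Δh = 1521 kg/h × -960.64 kJ/kg = -1.4611e+06 kJ/h
|Q| = 405.87 kW

Q_c = 406 kJ/s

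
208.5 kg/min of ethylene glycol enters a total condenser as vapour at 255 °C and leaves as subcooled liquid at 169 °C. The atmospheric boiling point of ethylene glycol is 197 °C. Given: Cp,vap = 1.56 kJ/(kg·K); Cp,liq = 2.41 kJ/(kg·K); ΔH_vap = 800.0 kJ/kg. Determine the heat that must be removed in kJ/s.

vapour 255→197 °C: -90.48 kJ/kg
condensation at 197 °C: -800 kJ/kg
liquid 197→169 °C: -67.48 kJ/kg
Δh = -90.48 + -800 + -67.48 = -957.96 kJ/kg
Q = ṁ·Δh = 208.5 kg/min × -957.96 kJ/kg = -199730 kJ/min
|Q| = 3328.9 kW

Q_c = 3330 kJ/s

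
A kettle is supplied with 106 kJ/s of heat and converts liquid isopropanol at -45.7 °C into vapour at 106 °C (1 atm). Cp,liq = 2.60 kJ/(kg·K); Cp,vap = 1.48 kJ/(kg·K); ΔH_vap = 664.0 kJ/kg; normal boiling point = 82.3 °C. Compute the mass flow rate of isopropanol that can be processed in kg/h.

Δh = 2.60×(82.3−-45.7) + 664.0 + 1.48×(106−82.3) = 1031.9 kJ/kg
Q = 106 kJ/s = 106 kJ/s = 381600 kJ/h
ṁ = Q/Δh = 381600 / 1031.9 = 369.81 kg/h

ṁ = 370 kg/h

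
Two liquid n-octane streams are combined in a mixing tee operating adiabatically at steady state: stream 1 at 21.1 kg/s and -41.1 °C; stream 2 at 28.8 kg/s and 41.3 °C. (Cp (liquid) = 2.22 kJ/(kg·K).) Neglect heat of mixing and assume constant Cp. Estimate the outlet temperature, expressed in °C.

T_out = 6.46 °C

No heat crosses the boundary, so H_out = H_in.
Σ ṁᵢCp,ᵢTᵢ = 21.1×2.22×-41.1 + 28.8×2.22×41.3 = 715.35
Σ ṁᵢCp,ᵢ = 21.1×2.22 + 28.8×2.22 = 110.78
T_out = 715.35 / 110.78 = 6.4575 °C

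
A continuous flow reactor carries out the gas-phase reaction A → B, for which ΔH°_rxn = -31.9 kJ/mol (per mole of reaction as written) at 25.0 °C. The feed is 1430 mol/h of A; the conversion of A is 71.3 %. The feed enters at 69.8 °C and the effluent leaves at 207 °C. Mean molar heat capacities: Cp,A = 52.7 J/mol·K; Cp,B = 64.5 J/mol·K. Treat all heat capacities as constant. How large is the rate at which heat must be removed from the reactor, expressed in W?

Q_out = 5550 W

Extent of reaction ξ = 0.713 × 1430 = 1019.6 mol/h
Reaction term: ξ·ΔH°_rxn = 1019.6 × -31.9 = -32525 kJ/h
Sensible, feed 69.8→25 °C: -3376.2 kJ/h
Outlet flows (mol/h): A 410.41, B 1019.6
Sensible, products 25→207 °C: 15905 kJ/h
Q = ΔH = -19996 kJ/h = -5.5544 kW
Heat removed = 5554.4 W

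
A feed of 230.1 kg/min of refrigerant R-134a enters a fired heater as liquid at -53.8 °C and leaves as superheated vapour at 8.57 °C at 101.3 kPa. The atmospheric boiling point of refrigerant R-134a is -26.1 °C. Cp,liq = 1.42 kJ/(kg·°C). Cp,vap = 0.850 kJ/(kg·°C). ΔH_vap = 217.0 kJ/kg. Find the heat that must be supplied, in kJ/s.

Q = 1100 kJ/s

liquid -53.8→-26.1 °C: 39.334 kJ/kg
vaporisation at -26.1 °C: 217 kJ/kg
vapour -26.1→8.57 °C: 29.47 kJ/kg
Δh = 39.334 + 217 + 29.47 = 285.8 kJ/kg
Q = ṁ·Δh = 230.1 kg/min × 285.8 kJ/kg = 65763 kJ/min
|Q| = 1096.1 kW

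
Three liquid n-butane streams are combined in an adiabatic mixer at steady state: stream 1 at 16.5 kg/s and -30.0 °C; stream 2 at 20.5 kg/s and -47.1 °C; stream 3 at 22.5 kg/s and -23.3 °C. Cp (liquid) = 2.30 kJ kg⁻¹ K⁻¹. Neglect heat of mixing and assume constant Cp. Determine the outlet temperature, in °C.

T_out = -33.4 °C

No heat crosses the boundary, so H_out = H_in.
Σ ṁᵢCp,ᵢTᵢ = 16.5×2.30×-30.0 + 20.5×2.30×-47.1 + 22.5×2.30×-23.3 = -4565
Σ ṁᵢCp,ᵢ = 16.5×2.30 + 20.5×2.30 + 22.5×2.30 = 136.85
T_out = -4565 / 136.85 = -33.358 °C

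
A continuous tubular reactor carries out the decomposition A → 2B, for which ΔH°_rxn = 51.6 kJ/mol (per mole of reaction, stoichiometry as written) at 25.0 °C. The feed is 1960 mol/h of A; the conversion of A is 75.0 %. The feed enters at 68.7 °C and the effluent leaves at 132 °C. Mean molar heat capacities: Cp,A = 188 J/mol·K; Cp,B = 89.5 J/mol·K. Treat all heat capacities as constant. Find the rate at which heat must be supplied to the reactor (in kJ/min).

Q_in = 1630 kJ/min

Extent of reaction ξ = 0.750 × 1960 = 1470 mol/h
Reaction term: ξ·ΔH°_rxn = 1470 × 51.6 = 75852 kJ/h
Sensible, feed 68.7→25 °C: -16103 kJ/h
Outlet flows (mol/h): A 490, B 2940
Sensible, products 25→132 °C: 38012 kJ/h
Q = ΔH = 97761 kJ/h = 27.156 kW
Heat supplied = 1629.4 kJ/min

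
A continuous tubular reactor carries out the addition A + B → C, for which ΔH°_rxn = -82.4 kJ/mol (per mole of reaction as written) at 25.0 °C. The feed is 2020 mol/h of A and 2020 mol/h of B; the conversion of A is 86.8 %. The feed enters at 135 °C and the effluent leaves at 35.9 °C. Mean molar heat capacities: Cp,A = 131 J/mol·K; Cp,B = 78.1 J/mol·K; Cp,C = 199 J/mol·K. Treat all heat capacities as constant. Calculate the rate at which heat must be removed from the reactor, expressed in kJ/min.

Q_out = 3110 kJ/min

Extent of reaction ξ = 0.868 × 2020 = 1753.4 mol/h
Reaction term: ξ·ΔH°_rxn = 1753.4 × -82.4 = -144480 kJ/h
Sensible, feed 135→25 °C: -46462 kJ/h
Outlet flows (mol/h): A 266.64, B 266.64, C 1753.4
Sensible, products 25→35.9 °C: 4410.9 kJ/h
Q = ΔH = -186530 kJ/h = -51.813 kW
Heat removed = 3108.8 kJ/min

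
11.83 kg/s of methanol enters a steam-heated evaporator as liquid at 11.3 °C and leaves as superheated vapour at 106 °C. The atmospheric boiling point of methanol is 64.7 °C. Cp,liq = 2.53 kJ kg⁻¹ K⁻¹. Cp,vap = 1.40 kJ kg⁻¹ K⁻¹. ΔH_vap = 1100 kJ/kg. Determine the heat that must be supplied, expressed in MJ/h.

Q = 55100 MJ/h

liquid 11.3→64.7 °C: 135.1 kJ/kg
vaporisation at 64.7 °C: 1100 kJ/kg
vapour 64.7→106 °C: 57.82 kJ/kg
Δh = 135.1 + 1100 + 57.82 = 1292.9 kJ/kg
Q = ṁ·Δh = 11.83 kg/s × 1292.9 kJ/kg = 15295 kJ/s
|Q| = 15295 kW = 55063 MJ/h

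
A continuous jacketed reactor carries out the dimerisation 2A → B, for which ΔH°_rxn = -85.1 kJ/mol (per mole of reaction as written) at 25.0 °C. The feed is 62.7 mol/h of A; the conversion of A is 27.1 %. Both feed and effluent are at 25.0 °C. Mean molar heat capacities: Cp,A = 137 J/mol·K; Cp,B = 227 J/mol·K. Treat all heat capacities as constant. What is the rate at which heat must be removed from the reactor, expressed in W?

Q_out = 201 W

Extent of reaction ξ = 0.271 × 62.7 / 2 = 8.4959 mol/h
Reaction term: ξ·ΔH°_rxn = 8.4959 × -85.1 = -723 kJ/h
Q = ΔH = -723 kJ/h = -0.20083 kW
Heat removed = 200.83 W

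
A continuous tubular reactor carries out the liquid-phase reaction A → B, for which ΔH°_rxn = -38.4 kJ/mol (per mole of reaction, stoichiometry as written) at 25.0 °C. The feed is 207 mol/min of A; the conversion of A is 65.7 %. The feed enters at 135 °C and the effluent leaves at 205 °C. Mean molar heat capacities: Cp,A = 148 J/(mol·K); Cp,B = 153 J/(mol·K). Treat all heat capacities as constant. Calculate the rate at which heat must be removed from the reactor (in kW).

Q_out = 49.3 kW

Extent of reaction ξ = 0.657 × 207 = 136 mol/min
Reaction term: ξ·ΔH°_rxn = 136 × -38.4 = -5222.4 kJ/min
Sensible, feed 135→25 °C: -3370 kJ/min
Outlet flows (mol/min): A 71.001, B 136
Sensible, products 25→205 °C: 5636.9 kJ/min
Q = ΔH = -2955.4 kJ/min = -49.257 kW
Heat removed = 49.257 kW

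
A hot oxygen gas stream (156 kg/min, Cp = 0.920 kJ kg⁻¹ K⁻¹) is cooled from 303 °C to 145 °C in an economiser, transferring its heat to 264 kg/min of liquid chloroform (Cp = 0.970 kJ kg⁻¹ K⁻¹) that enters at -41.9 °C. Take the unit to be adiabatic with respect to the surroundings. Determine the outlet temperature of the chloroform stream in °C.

Heat released by hot stream: Q = 156 × 0.920 × (303 − 145) = 22676 kJ/min
Energy balance on cold side (adiabatic exchanger): Q = ṁ_c·Cp_c·(T_c,out − T_c,in)
T_c,out = -41.9 + 22676/(264 × 0.970) = 46.651 °C

T_c,out = 46.7 °C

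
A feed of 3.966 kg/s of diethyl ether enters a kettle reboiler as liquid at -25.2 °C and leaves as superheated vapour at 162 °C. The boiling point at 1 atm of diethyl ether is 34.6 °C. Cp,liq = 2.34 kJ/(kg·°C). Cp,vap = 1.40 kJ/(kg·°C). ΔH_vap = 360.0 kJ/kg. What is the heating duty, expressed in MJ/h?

liquid -25.2→34.6 °C: 139.93 kJ/kg
vaporisation at 34.6 °C: 360 kJ/kg
vapour 34.6→162 °C: 178.36 kJ/kg
Δh = 139.93 + 360 + 178.36 = 678.29 kJ/kg
Q = ṁ·Δh = 3.966 kg/s × 678.29 kJ/kg = 2690.1 kJ/s
|Q| = 2690.1 kW = 9684.4 MJ/h

Q = 9680 MJ/h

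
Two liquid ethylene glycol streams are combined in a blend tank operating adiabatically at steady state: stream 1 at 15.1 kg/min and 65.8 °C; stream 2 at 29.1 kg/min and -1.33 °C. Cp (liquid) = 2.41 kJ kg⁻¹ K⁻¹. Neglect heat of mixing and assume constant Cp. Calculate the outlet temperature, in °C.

Energy balance with Q = 0: Σ ṁᵢCp,ᵢ(T_out − Tᵢ) = 0
Σ ṁᵢCp,ᵢTᵢ = 15.1×2.41×65.8 + 29.1×2.41×-1.33 = 2301.3
Σ ṁᵢCp,ᵢ = 15.1×2.41 + 29.1×2.41 = 106.52
T_out = 2301.3 / 106.52 = 21.604 °C

T_out = 21.6 °C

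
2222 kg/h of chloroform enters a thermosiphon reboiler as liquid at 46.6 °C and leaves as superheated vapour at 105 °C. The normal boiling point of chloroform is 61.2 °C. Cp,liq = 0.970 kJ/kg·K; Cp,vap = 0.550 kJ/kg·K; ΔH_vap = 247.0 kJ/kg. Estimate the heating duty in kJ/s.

liquid 46.6→61.2 °C: 14.162 kJ/kg
vaporisation at 61.2 °C: 247 kJ/kg
vapour 61.2→105 °C: 24.09 kJ/kg
Δh = 14.162 + 247 + 24.09 = 285.25 kJ/kg
Q = ṁ·Δh = 2222 kg/h × 285.25 kJ/kg = 633830 kJ/h
|Q| = 176.06 kW

Q = 176 kJ/s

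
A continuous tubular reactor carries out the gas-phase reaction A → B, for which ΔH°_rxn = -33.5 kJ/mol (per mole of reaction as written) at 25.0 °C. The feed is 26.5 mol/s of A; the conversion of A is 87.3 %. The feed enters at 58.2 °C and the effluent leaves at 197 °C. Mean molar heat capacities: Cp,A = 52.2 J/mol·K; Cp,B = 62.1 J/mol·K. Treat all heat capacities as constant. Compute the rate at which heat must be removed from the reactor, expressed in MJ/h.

Q_out = 1960 MJ/h

Extent of reaction ξ = 0.873 × 26.5 = 23.134 mol/s
Reaction term: ξ·ΔH°_rxn = 23.134 × -33.5 = -775.01 kJ/s
Sensible, feed 58.2→25 °C: -45.926 kJ/s
Outlet flows (mol/s): A 3.3655, B 23.134
Sensible, products 25→197 °C: 277.32 kJ/s
Q = ΔH = -543.61 kJ/s = -543.61 kW
Heat removed = 1957 MJ/h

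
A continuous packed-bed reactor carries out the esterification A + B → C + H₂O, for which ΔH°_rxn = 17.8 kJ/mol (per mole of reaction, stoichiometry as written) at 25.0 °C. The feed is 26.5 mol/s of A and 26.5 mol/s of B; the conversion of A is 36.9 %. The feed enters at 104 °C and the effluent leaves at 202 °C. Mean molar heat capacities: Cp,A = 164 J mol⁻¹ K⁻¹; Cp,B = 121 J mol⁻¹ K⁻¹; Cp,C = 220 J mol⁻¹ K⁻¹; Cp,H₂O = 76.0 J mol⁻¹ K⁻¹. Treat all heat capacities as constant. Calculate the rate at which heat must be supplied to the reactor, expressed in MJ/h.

Extent of reaction ξ = 0.369 × 26.5 = 9.7785 mol/s
Reaction term: ξ·ΔH°_rxn = 9.7785 × 17.8 = 174.06 kJ/s
Sensible, feed 104→25 °C: -596.65 kJ/s
Outlet flows (mol/s): A 16.721, B 16.721, C 9.7785, H₂O 9.7785
Sensible, products 25→202 °C: 1355.8 kJ/s
Q = ΔH = 933.24 kJ/s = 933.24 kW
Heat supplied = 3359.7 MJ/h

Q_in = 3360 MJ/h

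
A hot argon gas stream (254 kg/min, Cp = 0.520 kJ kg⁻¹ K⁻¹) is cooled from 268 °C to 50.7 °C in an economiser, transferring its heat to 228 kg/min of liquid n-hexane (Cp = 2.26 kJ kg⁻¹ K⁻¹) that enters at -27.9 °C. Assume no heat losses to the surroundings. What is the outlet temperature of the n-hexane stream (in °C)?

T_c,out = 27.8 °C

Heat released by hot stream: Q = 254 × 0.520 × (268 − 50.7) = 28701 kJ/min
Energy balance on cold side (adiabatic exchanger): Q = ṁ_c·Cp_c·(T_c,out − T_c,in)
T_c,out = -27.9 + 28701/(228 × 2.26) = 27.8 °C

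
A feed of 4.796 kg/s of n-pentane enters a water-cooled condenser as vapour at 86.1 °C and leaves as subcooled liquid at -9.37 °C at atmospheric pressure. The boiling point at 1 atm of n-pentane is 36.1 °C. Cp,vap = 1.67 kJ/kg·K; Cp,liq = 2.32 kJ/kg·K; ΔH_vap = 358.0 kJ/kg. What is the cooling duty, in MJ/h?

vapour 86.1→36.1 °C: -83.5 kJ/kg
condensation at 36.1 °C: -358 kJ/kg
liquid 36.1→-9.37 °C: -105.49 kJ/kg
Δh = -83.5 + -358 + -105.49 = -546.99 kJ/kg
Q = ṁ·Δh = 4.796 kg/s × -546.99 kJ/kg = -2623.4 kJ/s
|Q| = 2623.4 kW = 9444.1 MJ/h

Q_c = 9440 MJ/h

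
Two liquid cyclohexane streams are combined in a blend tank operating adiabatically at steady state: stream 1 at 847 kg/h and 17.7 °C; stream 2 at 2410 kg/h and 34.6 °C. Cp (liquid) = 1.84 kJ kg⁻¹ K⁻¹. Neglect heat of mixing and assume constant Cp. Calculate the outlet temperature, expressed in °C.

T_out = 30.2 °C

Adiabatic, steady state ⇒ Σ ṁᵢCp,ᵢ(T_out − Tᵢ) = 0
Σ ṁᵢCp,ᵢTᵢ = 847×1.84×17.7 + 2410×1.84×34.6 = 181020
Σ ṁᵢCp,ᵢ = 847×1.84 + 2410×1.84 = 5992.9
T_out = 181020 / 5992.9 = 30.205 °C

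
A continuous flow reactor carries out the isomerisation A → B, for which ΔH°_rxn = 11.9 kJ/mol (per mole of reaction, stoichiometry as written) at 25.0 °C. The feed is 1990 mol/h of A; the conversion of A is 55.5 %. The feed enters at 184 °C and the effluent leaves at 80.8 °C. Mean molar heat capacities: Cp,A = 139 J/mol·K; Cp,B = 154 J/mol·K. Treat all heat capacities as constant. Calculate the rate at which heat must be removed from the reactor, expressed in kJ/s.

Q_out = 4.02 kJ/s

Extent of reaction ξ = 0.555 × 1990 = 1104.5 mol/h
Reaction term: ξ·ΔH°_rxn = 1104.5 × 11.9 = 13143 kJ/h
Sensible, feed 184→25 °C: -43981 kJ/h
Outlet flows (mol/h): A 885.55, B 1104.5
Sensible, products 25→80.8 °C: 16359 kJ/h
Q = ΔH = -14479 kJ/h = -4.0219 kW
Heat removed = 4.0219 kJ/s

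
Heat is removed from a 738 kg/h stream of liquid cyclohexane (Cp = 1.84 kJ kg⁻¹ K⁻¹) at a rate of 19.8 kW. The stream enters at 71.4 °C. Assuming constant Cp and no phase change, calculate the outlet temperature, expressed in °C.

T_out = 18.9 °C

Q = 19.8 kW = 71280 kJ/h
ΔT = Q/(ṁ·Cp) = 71280/(738×1.84) = 52.492 K
T_out = 71.4 − 52.492 = 18.908 °C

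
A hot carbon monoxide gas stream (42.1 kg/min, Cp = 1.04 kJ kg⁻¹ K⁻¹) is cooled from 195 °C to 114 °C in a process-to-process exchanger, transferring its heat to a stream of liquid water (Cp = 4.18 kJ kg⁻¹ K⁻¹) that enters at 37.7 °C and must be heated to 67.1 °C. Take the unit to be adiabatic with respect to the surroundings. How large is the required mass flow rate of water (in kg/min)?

Heat released by hot stream: Q = 42.1 × 1.04 × (195 − 114) = 3546.5 kJ/min
Energy balance on cold side (adiabatic exchanger): Q = ṁ_c·Cp_c·(T_c,out − T_c,in)
ṁ_c = 3546.5 / [4.18 × (67.1 − 37.7)] = 28.859 kg/min

ṁ_c = 28.9 kg/min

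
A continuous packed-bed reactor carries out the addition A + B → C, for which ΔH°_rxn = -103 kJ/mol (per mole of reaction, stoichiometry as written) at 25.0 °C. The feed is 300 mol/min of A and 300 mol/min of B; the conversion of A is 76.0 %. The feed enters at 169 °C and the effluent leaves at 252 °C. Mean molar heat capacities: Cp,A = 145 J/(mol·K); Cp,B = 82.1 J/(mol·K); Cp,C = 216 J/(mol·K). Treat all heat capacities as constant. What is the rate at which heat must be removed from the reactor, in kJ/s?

Extent of reaction ξ = 0.760 × 300 = 228 mol/min
Reaction term: ξ·ΔH°_rxn = 228 × -103 = -23484 kJ/min
Sensible, feed 169→25 °C: -9810.7 kJ/min
Outlet flows (mol/min): A 72, B 72, C 228
Sensible, products 25→252 °C: 14891 kJ/min
Q = ΔH = -18404 kJ/min = -306.73 kW
Heat removed = 306.73 kJ/s

Q_out = 307 kJ/s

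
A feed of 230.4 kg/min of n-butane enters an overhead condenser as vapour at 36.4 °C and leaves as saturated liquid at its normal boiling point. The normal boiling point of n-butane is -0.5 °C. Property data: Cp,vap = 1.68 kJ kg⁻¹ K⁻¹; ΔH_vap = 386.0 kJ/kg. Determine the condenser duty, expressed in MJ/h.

vapour 36.4→-0.5 °C: -61.992 kJ/kg
condensation at -0.5 °C: -386 kJ/kg
Δh = -61.992 + -386 = -447.99 kJ/kg
Q = ṁ·Δh = 230.4 kg/min × -447.99 kJ/kg = -103220 kJ/min
|Q| = 1720.3 kW = 6193 MJ/h

Q_c = 6190 MJ/h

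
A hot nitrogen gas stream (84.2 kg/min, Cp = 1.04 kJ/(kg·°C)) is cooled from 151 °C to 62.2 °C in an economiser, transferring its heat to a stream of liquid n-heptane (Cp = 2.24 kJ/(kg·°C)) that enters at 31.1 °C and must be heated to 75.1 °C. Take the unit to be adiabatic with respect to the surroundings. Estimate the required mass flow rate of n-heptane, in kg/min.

ṁ_c = 78.9 kg/min

Heat released by hot stream: Q = 84.2 × 1.04 × (151 − 62.2) = 7776 kJ/min
Energy balance on cold side (adiabatic exchanger): Q = ṁ_c·Cp_c·(T_c,out − T_c,in)
ṁ_c = 7776 / [2.24 × (75.1 − 31.1)] = 78.896 kg/min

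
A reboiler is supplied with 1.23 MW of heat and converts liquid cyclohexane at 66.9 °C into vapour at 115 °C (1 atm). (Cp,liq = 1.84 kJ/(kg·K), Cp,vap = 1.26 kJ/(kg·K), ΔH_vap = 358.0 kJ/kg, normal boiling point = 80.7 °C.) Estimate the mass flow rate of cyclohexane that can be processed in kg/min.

Δh = 1.84×(80.7−66.9) + 358.0 + 1.26×(115−80.7) = 426.61 kJ/kg
Q = 1.23 MW = 1230 kJ/s = 73800 kJ/min
ṁ = Q/Δh = 73800 / 426.61 = 172.99 kg/min

ṁ = 173 kg/min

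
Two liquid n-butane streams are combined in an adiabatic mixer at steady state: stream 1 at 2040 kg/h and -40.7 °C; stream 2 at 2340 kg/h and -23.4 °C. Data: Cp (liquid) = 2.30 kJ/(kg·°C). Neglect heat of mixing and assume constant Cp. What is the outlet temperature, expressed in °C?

Energy balance with Q = 0: Σ ṁᵢCp,ᵢ(T_out − Tᵢ) = 0
T_out = Σ ṁᵢCp,ᵢTᵢ / Σ ṁᵢCp,ᵢ
      = -316900 / 10074 = -31.458 °C

T_out = -31.5 °C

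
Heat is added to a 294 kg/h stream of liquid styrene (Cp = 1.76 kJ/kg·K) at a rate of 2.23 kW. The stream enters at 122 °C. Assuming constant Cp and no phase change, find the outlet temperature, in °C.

Q = 2.23 kW = 8028 kJ/h
ΔT = Q/(ṁ·Cp) = 8028/(294×1.76) = 15.515 K
T_out = 122 + 15.515 = 137.51 °C

T_out = 138 °C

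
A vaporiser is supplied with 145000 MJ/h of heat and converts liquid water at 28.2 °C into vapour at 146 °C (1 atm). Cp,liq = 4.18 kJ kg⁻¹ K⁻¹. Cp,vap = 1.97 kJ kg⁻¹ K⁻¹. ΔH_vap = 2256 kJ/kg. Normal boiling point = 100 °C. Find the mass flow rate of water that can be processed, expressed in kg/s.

Δh = 4.18×(100−28.2) + 2256 + 1.97×(146−100) = 2646.7 kJ/kg
Q = 145000 MJ/h = 40278 kJ/s = 40278 kJ/s
ṁ = Q/Δh = 40278 / 2646.7 = 15.218 kg/s

ṁ = 15.2 kg/s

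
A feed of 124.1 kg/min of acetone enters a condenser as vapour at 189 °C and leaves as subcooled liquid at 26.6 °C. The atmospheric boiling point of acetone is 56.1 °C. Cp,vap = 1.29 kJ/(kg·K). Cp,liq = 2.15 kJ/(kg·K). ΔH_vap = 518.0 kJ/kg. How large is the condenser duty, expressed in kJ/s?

vapour 189→56.1 °C: -171.44 kJ/kg
condensation at 56.1 °C: -518 kJ/kg
liquid 56.1→26.6 °C: -63.425 kJ/kg
Δh = -171.44 + -518 + -63.425 = -752.87 kJ/kg
Q = ṁ·Δh = 124.1 kg/min × -752.87 kJ/kg = -93431 kJ/min
|Q| = 1557.2 kW

Q_c = 1560 kJ/s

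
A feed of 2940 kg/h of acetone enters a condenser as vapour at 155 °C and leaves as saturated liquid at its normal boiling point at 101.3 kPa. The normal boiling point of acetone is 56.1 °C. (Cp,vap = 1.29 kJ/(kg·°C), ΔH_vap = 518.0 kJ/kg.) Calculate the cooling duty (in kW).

Q_c = 527 kW

vapour 155→56.1 °C: -127.58 kJ/kg
condensation at 56.1 °C: -518 kJ/kg
Δh = -127.58 + -518 = -645.58 kJ/kg
Q = ṁ·Δh = 2940 kg/h × -645.58 kJ/kg = -1.898e+06 kJ/h
|Q| = 527.22 kW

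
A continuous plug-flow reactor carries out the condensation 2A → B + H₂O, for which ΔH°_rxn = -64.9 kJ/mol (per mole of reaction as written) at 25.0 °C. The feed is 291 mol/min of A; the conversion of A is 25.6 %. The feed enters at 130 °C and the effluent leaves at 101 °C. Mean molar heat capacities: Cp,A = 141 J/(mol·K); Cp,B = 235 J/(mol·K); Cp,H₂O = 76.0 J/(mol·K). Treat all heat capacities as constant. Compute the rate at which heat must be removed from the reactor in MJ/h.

Q_out = 212 MJ/h

Extent of reaction ξ = 0.256 × 291 / 2 = 37.248 mol/min
Reaction term: ξ·ΔH°_rxn = 37.248 × -64.9 = -2417.4 kJ/min
Sensible, feed 130→25 °C: -4308.3 kJ/min
Outlet flows (mol/min): A 216.5, B 37.248, H₂O 37.248
Sensible, products 25→101 °C: 3200.5 kJ/min
Q = ΔH = -3525.2 kJ/min = -58.753 kW
Heat removed = 211.51 MJ/h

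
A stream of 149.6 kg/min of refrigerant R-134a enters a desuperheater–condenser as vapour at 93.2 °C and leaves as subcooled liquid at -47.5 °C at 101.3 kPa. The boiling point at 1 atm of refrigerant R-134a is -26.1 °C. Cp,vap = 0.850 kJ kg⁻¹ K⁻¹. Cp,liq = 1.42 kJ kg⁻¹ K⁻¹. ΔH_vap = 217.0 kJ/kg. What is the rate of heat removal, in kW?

Q_c = 870 kW

vapour 93.2→-26.1 °C: -101.41 kJ/kg
condensation at -26.1 °C: -217 kJ/kg
liquid -26.1→-47.5 °C: -30.388 kJ/kg
Δh = -101.41 + -217 + -30.388 = -348.79 kJ/kg
Q = ṁ·Δh = 149.6 kg/min × -348.79 kJ/kg = -52179 kJ/min
|Q| = 869.66 kW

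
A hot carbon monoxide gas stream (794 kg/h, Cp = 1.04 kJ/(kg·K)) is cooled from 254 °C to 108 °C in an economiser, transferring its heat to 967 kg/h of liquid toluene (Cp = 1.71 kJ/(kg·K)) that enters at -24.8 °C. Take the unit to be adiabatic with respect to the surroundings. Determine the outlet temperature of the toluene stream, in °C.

Heat released by hot stream: Q = 794 × 1.04 × (254 − 108) = 120560 kJ/h
Energy balance on cold side (adiabatic exchanger): Q = ṁ_c·Cp_c·(T_c,out − T_c,in)
T_c,out = -24.8 + 120560/(967 × 1.71) = 48.109 °C

T_c,out = 48.1 °C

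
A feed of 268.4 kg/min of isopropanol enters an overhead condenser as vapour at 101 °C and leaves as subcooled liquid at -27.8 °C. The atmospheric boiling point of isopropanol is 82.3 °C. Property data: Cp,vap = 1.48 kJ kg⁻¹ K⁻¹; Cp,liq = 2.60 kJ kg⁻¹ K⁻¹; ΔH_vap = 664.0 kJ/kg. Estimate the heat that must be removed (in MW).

vapour 101→82.3 °C: -27.676 kJ/kg
condensation at 82.3 °C: -664 kJ/kg
liquid 82.3→-27.8 °C: -286.26 kJ/kg
Δh = -27.676 + -664 + -286.26 = -977.94 kJ/kg
Q = ṁ·Δh = 268.4 kg/min × -977.94 kJ/kg = -262480 kJ/min
|Q| = 4374.6 kW = 4.3746 MW

Q_c = 4.37 MW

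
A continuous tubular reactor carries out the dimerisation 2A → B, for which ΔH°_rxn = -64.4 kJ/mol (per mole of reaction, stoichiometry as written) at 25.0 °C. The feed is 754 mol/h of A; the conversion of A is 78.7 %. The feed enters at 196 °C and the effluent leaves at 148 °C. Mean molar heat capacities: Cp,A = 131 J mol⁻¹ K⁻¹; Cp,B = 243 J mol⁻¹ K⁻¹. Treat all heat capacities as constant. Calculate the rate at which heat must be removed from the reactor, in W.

Extent of reaction ξ = 0.787 × 754 / 2 = 296.7 mol/h
Reaction term: ξ·ΔH°_rxn = 296.7 × -64.4 = -19107 kJ/h
Sensible, feed 196→25 °C: -16890 kJ/h
Outlet flows (mol/h): A 160.6, B 296.7
Sensible, products 25→148 °C: 11456 kJ/h
Q = ΔH = -24542 kJ/h = -6.8172 kW
Heat removed = 6817.2 W

Q_out = 6820 W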